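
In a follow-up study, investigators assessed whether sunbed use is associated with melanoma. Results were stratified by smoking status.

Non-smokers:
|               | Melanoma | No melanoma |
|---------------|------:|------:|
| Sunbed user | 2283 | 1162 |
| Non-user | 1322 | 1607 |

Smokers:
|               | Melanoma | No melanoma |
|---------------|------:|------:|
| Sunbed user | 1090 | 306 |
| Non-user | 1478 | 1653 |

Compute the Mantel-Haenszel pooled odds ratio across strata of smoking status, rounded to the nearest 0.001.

OR_MH = Σ(aᵢdᵢ/nᵢ) / Σ(bᵢcᵢ/nᵢ), where nᵢ is the stratum total.
Stratum 1 (Non-smokers): n = 6374; a·d/n = 2283·1607/6374 = 575.5853; b·c/n = 1162·1322/6374 = 241.0047
Stratum 2 (Smokers): n = 4527; a·d/n = 1090·1653/4527 = 398.0053; b·c/n = 306·1478/4527 = 99.9046
OR_MH = (575.5853 + 398.0053) / (241.0047 + 99.9046) = 973.5906 / 340.9093 = 2.85586

2.856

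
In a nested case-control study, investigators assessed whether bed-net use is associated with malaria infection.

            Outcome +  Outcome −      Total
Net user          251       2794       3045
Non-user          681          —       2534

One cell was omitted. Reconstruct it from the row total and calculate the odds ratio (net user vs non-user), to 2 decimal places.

0.24

The missing cell is in the unexposed row: 2534 − 681 = 1853.
So a = 251, b = 2794, c = 681, d = 1853.
OR = (a·d)/(b·c) = (251 × 1853) / (2794 × 681) = 465103 / 1902714 = 0.24444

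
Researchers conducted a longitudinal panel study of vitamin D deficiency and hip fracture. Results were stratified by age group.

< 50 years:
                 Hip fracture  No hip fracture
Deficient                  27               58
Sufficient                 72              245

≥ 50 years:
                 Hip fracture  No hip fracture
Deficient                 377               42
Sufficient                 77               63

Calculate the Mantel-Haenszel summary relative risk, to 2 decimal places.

RR_MH = Σ(aᵢ·n₀ᵢ/nᵢ) / Σ(cᵢ·n₁ᵢ/nᵢ), with n₁ᵢ = aᵢ+bᵢ (exposed), n₀ᵢ = cᵢ+dᵢ (unexposed), nᵢ = n₁ᵢ+n₀ᵢ.
Stratum 1 (< 50 years): n₁ = 85, n₀ = 317, n = 402; a·n₀/n = 27·317/402 = 21.2910; c·n₁/n = 72·85/402 = 15.2239
Stratum 2 (≥ 50 years): n₁ = 419, n₀ = 140, n = 559; a·n₀/n = 377·140/559 = 94.4186; c·n₁/n = 77·419/559 = 57.7156
RR_MH = (21.2910 + 94.4186) / (15.2239 + 57.7156) = 115.7096 / 72.9394 = 1.58638

1.59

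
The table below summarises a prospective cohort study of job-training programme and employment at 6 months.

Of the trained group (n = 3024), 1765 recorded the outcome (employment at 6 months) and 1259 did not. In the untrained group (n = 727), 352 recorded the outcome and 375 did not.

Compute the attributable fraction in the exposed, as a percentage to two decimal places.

17.04

From the description: a = 1765, b = 1259, c = 352, d = 375.
Risk in exposed = 1765/3024 = 0.58366; risk in unexposed = 352/727 = 0.48418.
RR = 0.58366/0.48418 = 1.20547
AR% = (RR − 1)/RR × 100 = (1.20547 − 1)/1.20547 × 100 = 17.0445%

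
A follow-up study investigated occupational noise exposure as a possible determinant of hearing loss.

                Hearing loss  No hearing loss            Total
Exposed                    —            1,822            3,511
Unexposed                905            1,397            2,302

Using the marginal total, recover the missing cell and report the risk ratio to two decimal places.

The missing cell is in the exposed row: 3511 − 1822 = 1689.
So a = 1689, b = 1822, c = 905, d = 1397.
RR = [a/(a+b)] / [c/(c+d)] = (1689/3511) / (905/2302) = 0.48106/0.39314 = 1.22365

1.22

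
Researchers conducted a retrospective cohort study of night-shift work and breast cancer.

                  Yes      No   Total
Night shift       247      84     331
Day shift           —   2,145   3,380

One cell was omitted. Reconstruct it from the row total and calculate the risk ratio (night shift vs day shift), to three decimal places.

2.042

The missing cell is in the unexposed row: 3380 − 2145 = 1235.
So a = 247, b = 84, c = 1235, d = 2145.
RR = [a/(a+b)] / [c/(c+d)] = (247/331) / (1235/3380) = 0.74622/0.36538 = 2.04230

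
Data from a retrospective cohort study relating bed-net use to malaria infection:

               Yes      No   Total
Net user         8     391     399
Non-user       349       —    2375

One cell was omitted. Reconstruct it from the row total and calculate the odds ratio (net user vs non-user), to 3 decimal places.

0.119

The missing cell is in the unexposed row: 2375 − 349 = 2026.
So a = 8, b = 391, c = 349, d = 2026.
OR = (a·d)/(b·c) = (8 × 2026) / (391 × 349) = 16208 / 136459 = 0.11878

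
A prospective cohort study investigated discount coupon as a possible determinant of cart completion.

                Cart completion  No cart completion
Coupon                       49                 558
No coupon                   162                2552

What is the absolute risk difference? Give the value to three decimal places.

0.021

Cells: a = 49, b = 558, c = 162, d = 2552.
Risk in exposed = 49/607 = 0.080725; risk in unexposed = 162/2714 = 0.059690.
Risk difference = 0.080725 − 0.059690 = 0.021034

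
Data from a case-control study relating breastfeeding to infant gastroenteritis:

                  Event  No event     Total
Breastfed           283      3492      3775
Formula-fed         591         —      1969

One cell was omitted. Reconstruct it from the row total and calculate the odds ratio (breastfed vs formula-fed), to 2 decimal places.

0.19

The missing cell is in the unexposed row: 1969 − 591 = 1378.
So a = 283, b = 3492, c = 591, d = 1378.
OR = (a·d)/(b·c) = (283 × 1378) / (3492 × 591) = 389974 / 2063772 = 0.18896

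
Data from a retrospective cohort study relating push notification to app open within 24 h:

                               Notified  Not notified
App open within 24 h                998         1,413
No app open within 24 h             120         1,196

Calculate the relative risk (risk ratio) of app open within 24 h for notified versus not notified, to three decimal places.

Reading the table with exposure as columns: a = 998 (Notified, case), b = 120 (Notified, non-case), c = 1413 (Not notified, case), d = 1196.
Risk in exposed = 998/1118 = 0.89267; risk in unexposed = 1413/2609 = 0.54159.
RR = 0.89267 / 0.54159 = 1.64824
The risk among the exposed is 1.65 times that among the unexposed.

1.648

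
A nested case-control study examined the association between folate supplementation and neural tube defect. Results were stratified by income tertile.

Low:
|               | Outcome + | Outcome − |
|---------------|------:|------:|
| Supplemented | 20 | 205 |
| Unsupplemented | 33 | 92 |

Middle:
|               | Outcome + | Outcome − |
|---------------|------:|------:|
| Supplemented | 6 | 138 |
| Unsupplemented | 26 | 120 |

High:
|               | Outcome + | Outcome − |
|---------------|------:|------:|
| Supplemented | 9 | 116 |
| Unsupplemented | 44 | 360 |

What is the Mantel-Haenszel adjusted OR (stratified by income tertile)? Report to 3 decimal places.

OR_MH = Σ(aᵢdᵢ/nᵢ) / Σ(bᵢcᵢ/nᵢ), where nᵢ is the stratum total.
Stratum 1 (Low): n = 350; a·d/n = 20·92/350 = 5.2571; b·c/n = 205·33/350 = 19.3286
Stratum 2 (Middle): n = 290; a·d/n = 6·120/290 = 2.4828; b·c/n = 138·26/290 = 12.3724
Stratum 3 (High): n = 529; a·d/n = 9·360/529 = 6.1248; b·c/n = 116·44/529 = 9.6484
OR_MH = (5.2571 + 2.4828 + 6.1248) / (19.3286 + 12.3724 + 9.6484) = 13.8647 / 41.3494 = 0.33531

0.335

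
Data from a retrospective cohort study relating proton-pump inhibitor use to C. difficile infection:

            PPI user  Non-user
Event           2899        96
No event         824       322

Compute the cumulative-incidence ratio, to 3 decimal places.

3.390

Reading the table with exposure as columns: a = 2899 (PPI user, case), b = 824 (PPI user, non-case), c = 96 (Non-user, case), d = 322.
Risk in exposed = 2899/3723 = 0.77867; risk in unexposed = 96/418 = 0.22967.
RR = 0.77867 / 0.22967 = 3.39047
The risk among the exposed is 3.39 times that among the unexposed.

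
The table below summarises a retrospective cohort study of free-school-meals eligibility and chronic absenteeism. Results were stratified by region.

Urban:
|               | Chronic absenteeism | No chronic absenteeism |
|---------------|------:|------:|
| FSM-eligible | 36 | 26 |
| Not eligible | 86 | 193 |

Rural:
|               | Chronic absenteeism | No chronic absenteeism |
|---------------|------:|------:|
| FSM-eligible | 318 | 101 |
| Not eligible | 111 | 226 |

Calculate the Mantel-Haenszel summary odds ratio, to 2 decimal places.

5.40

OR_MH = Σ(aᵢdᵢ/nᵢ) / Σ(bᵢcᵢ/nᵢ), where nᵢ is the stratum total.
Stratum 1 (Urban): n = 341; a·d/n = 36·193/341 = 20.3754; b·c/n = 26·86/341 = 6.5572
Stratum 2 (Rural): n = 756; a·d/n = 318·226/756 = 95.0635; b·c/n = 101·111/756 = 14.8294
OR_MH = (20.3754 + 95.0635) / (6.5572 + 14.8294) = 115.4389 / 21.3865 = 5.39773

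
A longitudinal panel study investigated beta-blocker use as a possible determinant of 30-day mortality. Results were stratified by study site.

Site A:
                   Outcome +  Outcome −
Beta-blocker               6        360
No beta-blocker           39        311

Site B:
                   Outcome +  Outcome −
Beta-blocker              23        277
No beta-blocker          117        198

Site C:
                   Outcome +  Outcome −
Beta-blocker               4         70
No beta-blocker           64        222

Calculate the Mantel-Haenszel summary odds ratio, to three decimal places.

OR_MH = Σ(aᵢdᵢ/nᵢ) / Σ(bᵢcᵢ/nᵢ), where nᵢ is the stratum total.
Stratum 1 (Site A): n = 716; a·d/n = 6·311/716 = 2.6061; b·c/n = 360·39/716 = 19.6089
Stratum 2 (Site B): n = 615; a·d/n = 23·198/615 = 7.4049; b·c/n = 277·117/615 = 52.6976
Stratum 3 (Site C): n = 360; a·d/n = 4·222/360 = 2.4667; b·c/n = 70·64/360 = 12.4444
OR_MH = (2.6061 + 7.4049 + 2.4667) / (19.6089 + 52.6976 + 12.4444) = 12.4777 / 84.7509 = 0.14723

0.147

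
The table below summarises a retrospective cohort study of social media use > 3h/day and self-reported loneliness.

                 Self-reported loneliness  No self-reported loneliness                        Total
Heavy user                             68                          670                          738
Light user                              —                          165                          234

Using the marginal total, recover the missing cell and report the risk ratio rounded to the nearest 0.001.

0.312

The missing cell is in the unexposed row: 234 − 165 = 69.
So a = 68, b = 670, c = 69, d = 165.
RR = [a/(a+b)] / [c/(c+d)] = (68/738) / (69/234) = 0.09214/0.29487 = 0.31248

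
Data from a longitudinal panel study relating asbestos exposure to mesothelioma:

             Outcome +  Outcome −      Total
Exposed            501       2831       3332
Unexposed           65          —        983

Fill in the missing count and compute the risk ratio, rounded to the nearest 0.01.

2.27

The missing cell is in the unexposed row: 983 − 65 = 918.
So a = 501, b = 2831, c = 65, d = 918.
RR = [a/(a+b)] / [c/(c+d)] = (501/3332) / (65/983) = 0.15036/0.06612 = 2.27391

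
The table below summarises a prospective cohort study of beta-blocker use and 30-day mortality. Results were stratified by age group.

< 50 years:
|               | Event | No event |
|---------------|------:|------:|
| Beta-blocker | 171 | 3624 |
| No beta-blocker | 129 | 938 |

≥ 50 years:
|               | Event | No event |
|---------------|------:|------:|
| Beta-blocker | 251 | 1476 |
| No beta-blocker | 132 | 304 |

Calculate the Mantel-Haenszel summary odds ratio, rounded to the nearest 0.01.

OR_MH = Σ(aᵢdᵢ/nᵢ) / Σ(bᵢcᵢ/nᵢ), where nᵢ is the stratum total.
Stratum 1 (< 50 years): n = 4862; a·d/n = 171·938/4862 = 32.9901; b·c/n = 3624·129/4862 = 96.1530
Stratum 2 (≥ 50 years): n = 2163; a·d/n = 251·304/2163 = 35.2769; b·c/n = 1476·132/2163 = 90.0749
OR_MH = (32.9901 + 35.2769) / (96.1530 + 90.0749) = 68.2671 / 186.2279 = 0.36658

0.37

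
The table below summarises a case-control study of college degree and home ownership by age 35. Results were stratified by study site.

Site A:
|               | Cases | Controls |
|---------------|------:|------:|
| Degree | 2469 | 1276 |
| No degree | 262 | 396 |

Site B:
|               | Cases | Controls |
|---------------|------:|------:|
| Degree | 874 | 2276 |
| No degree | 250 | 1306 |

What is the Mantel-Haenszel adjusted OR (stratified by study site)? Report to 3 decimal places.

2.360

OR_MH = Σ(aᵢdᵢ/nᵢ) / Σ(bᵢcᵢ/nᵢ), where nᵢ is the stratum total.
Stratum 1 (Site A): n = 4403; a·d/n = 2469·396/4403 = 222.0586; b·c/n = 1276·262/4403 = 75.9282
Stratum 2 (Site B): n = 4706; a·d/n = 874·1306/4706 = 242.5508; b·c/n = 2276·250/4706 = 120.9095
OR_MH = (222.0586 + 242.5508) / (75.9282 + 120.9095) = 464.6094 / 196.8377 = 2.36037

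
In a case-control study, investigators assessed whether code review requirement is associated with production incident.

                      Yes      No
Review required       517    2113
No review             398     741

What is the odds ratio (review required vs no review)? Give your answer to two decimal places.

0.46

Cells: a = 517, b = 2113, c = 398, d = 741.
OR = (a·d)/(b·c) = (517 × 741) / (2113 × 398) = 383097 / 840974 = 0.45554
Exposure is associated with lower odds of production incident (OR = 0.46 < 1).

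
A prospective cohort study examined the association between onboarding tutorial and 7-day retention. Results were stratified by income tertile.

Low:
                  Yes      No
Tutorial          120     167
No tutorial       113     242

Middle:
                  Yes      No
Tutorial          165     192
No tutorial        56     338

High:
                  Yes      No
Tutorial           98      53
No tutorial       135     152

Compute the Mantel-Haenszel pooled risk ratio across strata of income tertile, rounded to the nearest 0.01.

1.76

RR_MH = Σ(aᵢ·n₀ᵢ/nᵢ) / Σ(cᵢ·n₁ᵢ/nᵢ), with n₁ᵢ = aᵢ+bᵢ (exposed), n₀ᵢ = cᵢ+dᵢ (unexposed), nᵢ = n₁ᵢ+n₀ᵢ.
Stratum 1 (Low): n₁ = 287, n₀ = 355, n = 642; a·n₀/n = 120·355/642 = 66.3551; c·n₁/n = 113·287/642 = 50.5156
Stratum 2 (Middle): n₁ = 357, n₀ = 394, n = 751; a·n₀/n = 165·394/751 = 86.5646; c·n₁/n = 56·357/751 = 26.6205
Stratum 3 (High): n₁ = 151, n₀ = 287, n = 438; a·n₀/n = 98·287/438 = 64.2146; c·n₁/n = 135·151/438 = 46.5411
RR_MH = (66.3551 + 86.5646 + 64.2146) / (50.5156 + 26.6205 + 46.5411) = 217.1343 / 123.6772 = 1.75565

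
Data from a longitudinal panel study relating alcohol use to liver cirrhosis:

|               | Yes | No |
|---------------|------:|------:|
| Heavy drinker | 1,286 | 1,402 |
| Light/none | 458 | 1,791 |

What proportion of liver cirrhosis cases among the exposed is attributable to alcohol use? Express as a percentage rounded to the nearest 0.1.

Cells: a = 1286, b = 1402, c = 458, d = 1791.
Risk in exposed = 1286/2688 = 0.47842; risk in unexposed = 458/2249 = 0.20365.
RR = 0.47842/0.20365 = 2.34928
AR% = (RR − 1)/RR × 100 = (2.34928 − 1)/2.34928 × 100 = 57.4339%

57.4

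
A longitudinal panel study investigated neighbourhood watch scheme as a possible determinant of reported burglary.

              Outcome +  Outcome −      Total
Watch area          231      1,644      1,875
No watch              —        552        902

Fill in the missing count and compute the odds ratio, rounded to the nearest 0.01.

The missing cell is in the unexposed row: 902 − 552 = 350.
So a = 231, b = 1644, c = 350, d = 552.
OR = (a·d)/(b·c) = (231 × 552) / (1644 × 350) = 127512 / 575400 = 0.22161

0.22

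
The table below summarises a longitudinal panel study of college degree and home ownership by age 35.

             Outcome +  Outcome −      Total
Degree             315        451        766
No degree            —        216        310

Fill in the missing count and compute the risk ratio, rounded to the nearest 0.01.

The missing cell is in the unexposed row: 310 − 216 = 94.
So a = 315, b = 451, c = 94, d = 216.
RR = [a/(a+b)] / [c/(c+d)] = (315/766) / (94/310) = 0.41123/0.30323 = 1.35617

1.36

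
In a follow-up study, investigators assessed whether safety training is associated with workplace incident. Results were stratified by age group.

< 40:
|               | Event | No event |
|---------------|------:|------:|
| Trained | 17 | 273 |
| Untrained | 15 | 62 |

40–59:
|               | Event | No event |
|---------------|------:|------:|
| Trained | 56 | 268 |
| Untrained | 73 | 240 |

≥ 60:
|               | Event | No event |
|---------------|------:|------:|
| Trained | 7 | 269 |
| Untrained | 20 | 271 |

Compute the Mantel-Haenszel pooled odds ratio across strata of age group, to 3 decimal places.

OR_MH = Σ(aᵢdᵢ/nᵢ) / Σ(bᵢcᵢ/nᵢ), where nᵢ is the stratum total.
Stratum 1 (< 40): n = 367; a·d/n = 17·62/367 = 2.8719; b·c/n = 273·15/367 = 11.1580
Stratum 2 (40–59): n = 637; a·d/n = 56·240/637 = 21.0989; b·c/n = 268·73/637 = 30.7127
Stratum 3 (≥ 60): n = 567; a·d/n = 7·271/567 = 3.3457; b·c/n = 269·20/567 = 9.4885
OR_MH = (2.8719 + 21.0989 + 3.3457) / (11.1580 + 30.7127 + 9.4885) = 27.3165 / 51.3593 = 0.53187

0.532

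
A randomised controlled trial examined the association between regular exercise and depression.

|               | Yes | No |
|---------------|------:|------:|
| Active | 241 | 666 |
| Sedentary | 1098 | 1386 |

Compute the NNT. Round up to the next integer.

Risk in treated group = 241/907 = 0.26571; risk in control = 1098/2484 = 0.44203.
Absolute risk reduction = 0.44203 − 0.26571 = 0.17632
NNT = 1 / ARR = 1 / 0.17632 = 5.672 → round up → 6

6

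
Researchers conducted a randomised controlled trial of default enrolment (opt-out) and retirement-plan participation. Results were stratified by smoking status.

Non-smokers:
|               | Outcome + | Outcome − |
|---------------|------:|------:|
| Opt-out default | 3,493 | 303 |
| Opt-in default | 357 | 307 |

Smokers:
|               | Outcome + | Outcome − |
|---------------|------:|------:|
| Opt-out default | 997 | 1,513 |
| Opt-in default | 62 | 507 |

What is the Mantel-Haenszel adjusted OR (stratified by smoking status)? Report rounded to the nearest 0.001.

OR_MH = Σ(aᵢdᵢ/nᵢ) / Σ(bᵢcᵢ/nᵢ), where nᵢ is the stratum total.
Stratum 1 (Non-smokers): n = 4460; a·d/n = 3493·307/4460 = 240.4374; b·c/n = 303·357/4460 = 24.2536
Stratum 2 (Smokers): n = 3079; a·d/n = 997·507/3079 = 164.1699; b·c/n = 1513·62/3079 = 30.4664
OR_MH = (240.4374 + 164.1699) / (24.2536 + 30.4664) = 404.6073 / 54.7200 = 7.39414

7.394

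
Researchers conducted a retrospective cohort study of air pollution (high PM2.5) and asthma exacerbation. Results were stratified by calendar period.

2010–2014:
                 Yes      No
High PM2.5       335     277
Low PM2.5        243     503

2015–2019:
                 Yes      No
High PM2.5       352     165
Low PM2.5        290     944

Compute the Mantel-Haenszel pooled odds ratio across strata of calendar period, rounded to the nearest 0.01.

OR_MH = Σ(aᵢdᵢ/nᵢ) / Σ(bᵢcᵢ/nᵢ), where nᵢ is the stratum total.
Stratum 1 (2010–2014): n = 1358; a·d/n = 335·503/1358 = 124.0832; b·c/n = 277·243/1358 = 49.5663
Stratum 2 (2015–2019): n = 1751; a·d/n = 352·944/1751 = 189.7704; b·c/n = 165·290/1751 = 27.3272
OR_MH = (124.0832 + 189.7704) / (49.5663 + 27.3272) = 313.8536 / 76.8935 = 4.08167

4.08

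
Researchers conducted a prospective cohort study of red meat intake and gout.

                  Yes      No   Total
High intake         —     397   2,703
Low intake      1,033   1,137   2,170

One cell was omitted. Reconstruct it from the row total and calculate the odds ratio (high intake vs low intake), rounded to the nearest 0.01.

The missing cell is in the exposed row: 2703 − 397 = 2306.
So a = 2306, b = 397, c = 1033, d = 1137.
OR = (a·d)/(b·c) = (2306 × 1137) / (397 × 1033) = 2621922 / 410101 = 6.39336

6.39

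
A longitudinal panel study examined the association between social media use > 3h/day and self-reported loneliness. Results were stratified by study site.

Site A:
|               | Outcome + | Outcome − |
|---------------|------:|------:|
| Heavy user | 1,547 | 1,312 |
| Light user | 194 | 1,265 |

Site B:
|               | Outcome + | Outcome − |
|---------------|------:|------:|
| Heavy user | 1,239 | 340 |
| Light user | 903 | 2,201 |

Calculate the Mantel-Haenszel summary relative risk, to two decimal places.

3.10

RR_MH = Σ(aᵢ·n₀ᵢ/nᵢ) / Σ(cᵢ·n₁ᵢ/nᵢ), with n₁ᵢ = aᵢ+bᵢ (exposed), n₀ᵢ = cᵢ+dᵢ (unexposed), nᵢ = n₁ᵢ+n₀ᵢ.
Stratum 1 (Site A): n₁ = 2859, n₀ = 1459, n = 4318; a·n₀/n = 1547·1459/4318 = 522.7126; c·n₁/n = 194·2859/4318 = 128.4497
Stratum 2 (Site B): n₁ = 1579, n₀ = 3104, n = 4683; a·n₀/n = 1239·3104/4683 = 821.2377; c·n₁/n = 903·1579/4683 = 304.4709
RR_MH = (522.7126 + 821.2377) / (128.4497 + 304.4709) = 1343.9503 / 432.9206 = 3.10438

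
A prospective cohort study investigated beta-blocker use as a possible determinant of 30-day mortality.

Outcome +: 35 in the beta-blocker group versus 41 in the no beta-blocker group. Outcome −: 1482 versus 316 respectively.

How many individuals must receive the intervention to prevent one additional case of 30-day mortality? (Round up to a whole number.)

Risk in treated group = 35/1517 = 0.02307; risk in control = 41/357 = 0.11485.
Absolute risk reduction = 0.11485 − 0.02307 = 0.09177
NNT = 1 / ARR = 1 / 0.09177 = 10.896 → round up → 11

11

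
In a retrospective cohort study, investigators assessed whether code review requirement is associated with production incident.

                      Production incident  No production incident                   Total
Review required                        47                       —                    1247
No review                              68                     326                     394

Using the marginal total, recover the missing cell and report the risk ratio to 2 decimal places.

The missing cell is in the exposed row: 1247 − 47 = 1200.
So a = 47, b = 1200, c = 68, d = 326.
RR = [a/(a+b)] / [c/(c+d)] = (47/1247) / (68/394) = 0.03769/0.17259 = 0.21838

0.22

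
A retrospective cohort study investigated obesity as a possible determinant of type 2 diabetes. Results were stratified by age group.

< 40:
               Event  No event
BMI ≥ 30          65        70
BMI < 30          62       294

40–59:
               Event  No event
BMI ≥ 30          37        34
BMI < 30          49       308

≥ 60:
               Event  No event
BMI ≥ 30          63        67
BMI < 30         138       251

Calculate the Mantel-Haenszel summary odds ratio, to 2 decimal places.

3.14

OR_MH = Σ(aᵢdᵢ/nᵢ) / Σ(bᵢcᵢ/nᵢ), where nᵢ is the stratum total.
Stratum 1 (< 40): n = 491; a·d/n = 65·294/491 = 38.9206; b·c/n = 70·62/491 = 8.8391
Stratum 2 (40–59): n = 428; a·d/n = 37·308/428 = 26.6262; b·c/n = 34·49/428 = 3.8925
Stratum 3 (≥ 60): n = 519; a·d/n = 63·251/519 = 30.4682; b·c/n = 67·138/519 = 17.8150
OR_MH = (38.9206 + 26.6262 + 30.4682) / (8.8391 + 3.8925 + 17.8150) = 96.0149 / 30.5467 = 3.14322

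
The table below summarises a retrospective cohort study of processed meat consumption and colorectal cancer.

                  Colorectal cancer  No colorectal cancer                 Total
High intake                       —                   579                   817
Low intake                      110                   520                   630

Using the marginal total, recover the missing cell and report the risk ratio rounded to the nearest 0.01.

The missing cell is in the exposed row: 817 − 579 = 238.
So a = 238, b = 579, c = 110, d = 520.
RR = [a/(a+b)] / [c/(c+d)] = (238/817) / (110/630) = 0.29131/0.17460 = 1.66841

1.67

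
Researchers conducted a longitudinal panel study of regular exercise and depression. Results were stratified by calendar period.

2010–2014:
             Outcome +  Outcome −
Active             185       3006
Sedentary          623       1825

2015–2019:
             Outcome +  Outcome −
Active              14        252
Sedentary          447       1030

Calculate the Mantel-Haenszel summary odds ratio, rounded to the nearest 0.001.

OR_MH = Σ(aᵢdᵢ/nᵢ) / Σ(bᵢcᵢ/nᵢ), where nᵢ is the stratum total.
Stratum 1 (2010–2014): n = 5639; a·d/n = 185·1825/5639 = 59.8732; b·c/n = 3006·623/5639 = 332.1046
Stratum 2 (2015–2019): n = 1743; a·d/n = 14·1030/1743 = 8.2731; b·c/n = 252·447/1743 = 64.6265
OR_MH = (59.8732 + 8.2731) / (332.1046 + 64.6265) = 68.1463 / 396.7311 = 0.17177

0.172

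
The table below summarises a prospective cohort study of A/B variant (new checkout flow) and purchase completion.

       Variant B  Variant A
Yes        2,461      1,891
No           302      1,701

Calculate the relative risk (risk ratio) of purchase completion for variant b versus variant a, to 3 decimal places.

Reading the table with exposure as columns: a = 2461 (Variant B, case), b = 302 (Variant B, non-case), c = 1891 (Variant A, case), d = 1701.
Risk in exposed = 2461/2763 = 0.89070; risk in unexposed = 1891/3592 = 0.52645.
RR = 0.89070 / 0.52645 = 1.69190
The risk among the exposed is 1.69 times that among the unexposed.

1.692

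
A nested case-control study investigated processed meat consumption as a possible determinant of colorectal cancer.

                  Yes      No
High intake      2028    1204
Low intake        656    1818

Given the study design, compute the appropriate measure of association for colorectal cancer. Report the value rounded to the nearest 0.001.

4.668

Cells: a = 2028, b = 1204, c = 656, d = 1818.
This is a nested case-control study: participants were sampled on outcome status, so risks in the source population cannot be estimated directly — relative risk is not valid here. The odds ratio is the appropriate measure.
OR = (a·d)/(b·c) = (2028 × 1818) / (1204 × 656) = 3686904 / 789824 = 4.66801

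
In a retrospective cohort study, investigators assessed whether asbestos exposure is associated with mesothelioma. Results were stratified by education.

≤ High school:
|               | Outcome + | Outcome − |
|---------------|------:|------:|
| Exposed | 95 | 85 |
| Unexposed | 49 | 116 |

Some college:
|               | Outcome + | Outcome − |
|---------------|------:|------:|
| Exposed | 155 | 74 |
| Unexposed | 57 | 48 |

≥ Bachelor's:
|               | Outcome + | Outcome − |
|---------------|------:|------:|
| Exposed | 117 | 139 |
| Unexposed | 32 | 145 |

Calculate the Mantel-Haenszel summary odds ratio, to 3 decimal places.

OR_MH = Σ(aᵢdᵢ/nᵢ) / Σ(bᵢcᵢ/nᵢ), where nᵢ is the stratum total.
Stratum 1 (≤ High school): n = 345; a·d/n = 95·116/345 = 31.9420; b·c/n = 85·49/345 = 12.0725
Stratum 2 (Some college): n = 334; a·d/n = 155·48/334 = 22.2754; b·c/n = 74·57/334 = 12.6287
Stratum 3 (≥ Bachelor's): n = 433; a·d/n = 117·145/433 = 39.1801; b·c/n = 139·32/433 = 10.2725
OR_MH = (31.9420 + 22.2754 + 39.1801) / (12.0725 + 12.6287 + 10.2725) = 93.3976 / 34.9737 = 2.67051

2.671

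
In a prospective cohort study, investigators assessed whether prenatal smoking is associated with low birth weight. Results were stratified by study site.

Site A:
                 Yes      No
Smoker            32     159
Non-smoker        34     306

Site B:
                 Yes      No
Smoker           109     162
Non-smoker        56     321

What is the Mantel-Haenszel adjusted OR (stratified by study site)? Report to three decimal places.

OR_MH = Σ(aᵢdᵢ/nᵢ) / Σ(bᵢcᵢ/nᵢ), where nᵢ is the stratum total.
Stratum 1 (Site A): n = 531; a·d/n = 32·306/531 = 18.4407; b·c/n = 159·34/531 = 10.1808
Stratum 2 (Site B): n = 648; a·d/n = 109·321/648 = 53.9954; b·c/n = 162·56/648 = 14.0000
OR_MH = (18.4407 + 53.9954) / (10.1808 + 14.0000) = 72.4360 / 24.1808 = 2.99560

2.996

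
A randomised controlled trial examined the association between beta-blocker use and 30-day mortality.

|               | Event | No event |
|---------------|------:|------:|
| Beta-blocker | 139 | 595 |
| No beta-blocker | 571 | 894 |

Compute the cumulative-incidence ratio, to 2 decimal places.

0.49

Cells: a = 139, b = 595, c = 571, d = 894.
Risk in exposed = 139/734 = 0.18937; risk in unexposed = 571/1465 = 0.38976.
RR = 0.18937 / 0.38976 = 0.48587
The risk is 51% lower among the exposed than among the unexposed.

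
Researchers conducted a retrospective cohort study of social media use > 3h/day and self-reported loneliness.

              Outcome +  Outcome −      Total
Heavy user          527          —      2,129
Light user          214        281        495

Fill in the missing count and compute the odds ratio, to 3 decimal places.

The missing cell is in the exposed row: 2129 − 527 = 1602.
So a = 527, b = 1602, c = 214, d = 281.
OR = (a·d)/(b·c) = (527 × 281) / (1602 × 214) = 148087 / 342828 = 0.43196

0.432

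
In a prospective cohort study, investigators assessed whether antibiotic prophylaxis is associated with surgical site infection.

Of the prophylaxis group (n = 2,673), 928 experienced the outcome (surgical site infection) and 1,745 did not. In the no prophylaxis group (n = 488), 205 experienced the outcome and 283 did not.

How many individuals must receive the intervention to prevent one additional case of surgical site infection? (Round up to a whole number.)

Risk in treated group = 928/2673 = 0.34718; risk in control = 205/488 = 0.42008.
Absolute risk reduction = 0.42008 − 0.34718 = 0.07291
NNT = 1 / ARR = 1 / 0.07291 = 13.716 → round up → 14

14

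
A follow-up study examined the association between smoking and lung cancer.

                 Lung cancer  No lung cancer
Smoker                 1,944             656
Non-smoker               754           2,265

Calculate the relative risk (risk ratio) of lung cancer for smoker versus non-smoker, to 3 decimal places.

2.994

Cells: a = 1944, b = 656, c = 754, d = 2265.
Risk in exposed = 1944/2600 = 0.74769; risk in unexposed = 754/3019 = 0.24975.
RR = 0.74769 / 0.24975 = 2.99374
The risk among the exposed is 2.99 times that among the unexposed.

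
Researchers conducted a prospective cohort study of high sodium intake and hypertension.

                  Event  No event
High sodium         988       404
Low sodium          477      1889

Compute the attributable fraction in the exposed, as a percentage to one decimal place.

71.6

Cells: a = 988, b = 404, c = 477, d = 1889.
Risk in exposed = 988/1392 = 0.70977; risk in unexposed = 477/2366 = 0.20161.
RR = 0.70977/0.20161 = 3.52058
AR% = (RR − 1)/RR × 100 = (3.52058 − 1)/3.52058 × 100 = 71.5956%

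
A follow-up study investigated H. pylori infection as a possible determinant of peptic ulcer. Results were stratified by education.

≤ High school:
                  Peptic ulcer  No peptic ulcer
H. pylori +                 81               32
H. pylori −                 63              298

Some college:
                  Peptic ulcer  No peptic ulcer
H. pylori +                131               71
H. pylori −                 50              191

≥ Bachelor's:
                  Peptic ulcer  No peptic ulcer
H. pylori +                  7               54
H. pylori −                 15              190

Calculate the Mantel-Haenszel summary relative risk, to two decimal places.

3.35

RR_MH = Σ(aᵢ·n₀ᵢ/nᵢ) / Σ(cᵢ·n₁ᵢ/nᵢ), with n₁ᵢ = aᵢ+bᵢ (exposed), n₀ᵢ = cᵢ+dᵢ (unexposed), nᵢ = n₁ᵢ+n₀ᵢ.
Stratum 1 (≤ High school): n₁ = 113, n₀ = 361, n = 474; a·n₀/n = 81·361/474 = 61.6899; c·n₁/n = 63·113/474 = 15.0190
Stratum 2 (Some college): n₁ = 202, n₀ = 241, n = 443; a·n₀/n = 131·241/443 = 71.2664; c·n₁/n = 50·202/443 = 22.7991
Stratum 3 (≥ Bachelor's): n₁ = 61, n₀ = 205, n = 266; a·n₀/n = 7·205/266 = 5.3947; c·n₁/n = 15·61/266 = 3.4398
RR_MH = (61.6899 + 71.2664 + 5.3947) / (15.0190 + 22.7991 + 3.4398) = 138.3510 / 41.2579 = 3.35332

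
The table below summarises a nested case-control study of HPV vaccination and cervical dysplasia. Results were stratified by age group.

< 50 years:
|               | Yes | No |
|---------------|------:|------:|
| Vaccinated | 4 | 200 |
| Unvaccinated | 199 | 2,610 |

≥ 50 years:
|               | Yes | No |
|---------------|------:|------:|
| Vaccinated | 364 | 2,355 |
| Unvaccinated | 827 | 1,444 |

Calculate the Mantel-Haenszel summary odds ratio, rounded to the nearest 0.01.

OR_MH = Σ(aᵢdᵢ/nᵢ) / Σ(bᵢcᵢ/nᵢ), where nᵢ is the stratum total.
Stratum 1 (< 50 years): n = 3013; a·d/n = 4·2610/3013 = 3.4650; b·c/n = 200·199/3013 = 13.2094
Stratum 2 (≥ 50 years): n = 4990; a·d/n = 364·1444/4990 = 105.3339; b·c/n = 2355·827/4990 = 390.2976
OR_MH = (3.4650 + 105.3339) / (13.2094 + 390.2976) = 108.7989 / 403.5070 = 0.26963

0.27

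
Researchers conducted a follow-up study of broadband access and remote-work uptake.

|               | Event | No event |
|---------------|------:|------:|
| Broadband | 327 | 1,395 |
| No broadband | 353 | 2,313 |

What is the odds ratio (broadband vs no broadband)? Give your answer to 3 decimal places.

1.536

Cells: a = 327, b = 1395, c = 353, d = 2313.
OR = (a·d)/(b·c) = (327 × 2313) / (1395 × 353) = 756351 / 492435 = 1.53594
The odds of remote-work uptake are about 1.54 times as high in the broadband group.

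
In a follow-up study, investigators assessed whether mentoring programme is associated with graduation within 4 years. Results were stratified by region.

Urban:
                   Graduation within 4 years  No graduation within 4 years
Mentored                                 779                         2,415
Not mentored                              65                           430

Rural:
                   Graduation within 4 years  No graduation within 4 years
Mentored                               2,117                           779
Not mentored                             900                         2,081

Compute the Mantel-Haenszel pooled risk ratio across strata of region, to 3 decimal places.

RR_MH = Σ(aᵢ·n₀ᵢ/nᵢ) / Σ(cᵢ·n₁ᵢ/nᵢ), with n₁ᵢ = aᵢ+bᵢ (exposed), n₀ᵢ = cᵢ+dᵢ (unexposed), nᵢ = n₁ᵢ+n₀ᵢ.
Stratum 1 (Urban): n₁ = 3194, n₀ = 495, n = 3689; a·n₀/n = 779·495/3689 = 104.5283; c·n₁/n = 65·3194/3689 = 56.2781
Stratum 2 (Rural): n₁ = 2896, n₀ = 2981, n = 5877; a·n₀/n = 2117·2981/5877 = 1073.8093; c·n₁/n = 900·2896/5877 = 443.4916
RR_MH = (104.5283 + 1073.8093) / (56.2781 + 443.4916) = 1178.3376 / 499.7697 = 2.35776

2.358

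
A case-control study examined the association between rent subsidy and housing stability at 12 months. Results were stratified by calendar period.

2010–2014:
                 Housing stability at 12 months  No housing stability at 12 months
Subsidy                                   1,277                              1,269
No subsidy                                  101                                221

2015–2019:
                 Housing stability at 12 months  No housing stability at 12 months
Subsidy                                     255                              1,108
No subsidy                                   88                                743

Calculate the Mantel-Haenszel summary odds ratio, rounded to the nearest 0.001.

OR_MH = Σ(aᵢdᵢ/nᵢ) / Σ(bᵢcᵢ/nᵢ), where nᵢ is the stratum total.
Stratum 1 (2010–2014): n = 2868; a·d/n = 1277·221/2868 = 98.4020; b·c/n = 1269·101/2868 = 44.6893
Stratum 2 (2015–2019): n = 2194; a·d/n = 255·743/2194 = 86.3560; b·c/n = 1108·88/2194 = 44.4412
OR_MH = (98.4020 + 86.3560) / (44.6893 + 44.4412) = 184.7580 / 89.1305 = 2.07289

2.073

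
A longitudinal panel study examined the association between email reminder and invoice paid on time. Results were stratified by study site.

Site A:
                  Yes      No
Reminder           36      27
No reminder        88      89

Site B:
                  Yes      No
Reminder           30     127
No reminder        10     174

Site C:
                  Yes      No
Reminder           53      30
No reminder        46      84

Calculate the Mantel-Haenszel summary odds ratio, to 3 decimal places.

2.465

OR_MH = Σ(aᵢdᵢ/nᵢ) / Σ(bᵢcᵢ/nᵢ), where nᵢ is the stratum total.
Stratum 1 (Site A): n = 240; a·d/n = 36·89/240 = 13.3500; b·c/n = 27·88/240 = 9.9000
Stratum 2 (Site B): n = 341; a·d/n = 30·174/341 = 15.3079; b·c/n = 127·10/341 = 3.7243
Stratum 3 (Site C): n = 213; a·d/n = 53·84/213 = 20.9014; b·c/n = 30·46/213 = 6.4789
OR_MH = (13.3500 + 15.3079 + 20.9014) / (9.9000 + 3.7243 + 6.4789) = 49.5593 / 20.1032 = 2.46524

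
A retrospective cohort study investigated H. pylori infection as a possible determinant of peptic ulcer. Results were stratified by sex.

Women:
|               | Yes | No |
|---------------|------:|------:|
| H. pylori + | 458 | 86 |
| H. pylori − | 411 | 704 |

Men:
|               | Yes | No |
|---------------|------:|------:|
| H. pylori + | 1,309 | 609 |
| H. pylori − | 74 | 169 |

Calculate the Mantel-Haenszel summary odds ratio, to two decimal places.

OR_MH = Σ(aᵢdᵢ/nᵢ) / Σ(bᵢcᵢ/nᵢ), where nᵢ is the stratum total.
Stratum 1 (Women): n = 1659; a·d/n = 458·704/1659 = 194.3532; b·c/n = 86·411/1659 = 21.3056
Stratum 2 (Men): n = 2161; a·d/n = 1309·169/2161 = 102.3697; b·c/n = 609·74/2161 = 20.8542
OR_MH = (194.3532 + 102.3697) / (21.3056 + 20.8542) = 296.7230 / 42.1598 = 7.03805

7.04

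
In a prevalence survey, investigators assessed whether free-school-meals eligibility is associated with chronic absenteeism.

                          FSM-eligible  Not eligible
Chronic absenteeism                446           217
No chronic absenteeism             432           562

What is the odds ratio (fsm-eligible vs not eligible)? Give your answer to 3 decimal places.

2.674

Reading the table with exposure as columns: a = 446 (FSM-eligible, case), b = 432 (FSM-eligible, non-case), c = 217 (Not eligible, case), d = 562.
OR = (a·d)/(b·c) = (446 × 562) / (432 × 217) = 250652 / 93744 = 2.67379
The odds of chronic absenteeism are about 2.67 times as high in the fsm-eligible group.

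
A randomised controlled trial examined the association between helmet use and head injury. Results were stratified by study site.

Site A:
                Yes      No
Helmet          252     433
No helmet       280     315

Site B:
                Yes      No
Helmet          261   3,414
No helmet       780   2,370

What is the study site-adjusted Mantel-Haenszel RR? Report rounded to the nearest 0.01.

RR_MH = Σ(aᵢ·n₀ᵢ/nᵢ) / Σ(cᵢ·n₁ᵢ/nᵢ), with n₁ᵢ = aᵢ+bᵢ (exposed), n₀ᵢ = cᵢ+dᵢ (unexposed), nᵢ = n₁ᵢ+n₀ᵢ.
Stratum 1 (Site A): n₁ = 685, n₀ = 595, n = 1280; a·n₀/n = 252·595/1280 = 117.1406; c·n₁/n = 280·685/1280 = 149.8438
Stratum 2 (Site B): n₁ = 3675, n₀ = 3150, n = 6825; a·n₀/n = 261·3150/6825 = 120.4615; c·n₁/n = 780·3675/6825 = 420.0000
RR_MH = (117.1406 + 120.4615) / (149.8438 + 420.0000) = 237.6022 / 569.8438 = 0.41696

0.42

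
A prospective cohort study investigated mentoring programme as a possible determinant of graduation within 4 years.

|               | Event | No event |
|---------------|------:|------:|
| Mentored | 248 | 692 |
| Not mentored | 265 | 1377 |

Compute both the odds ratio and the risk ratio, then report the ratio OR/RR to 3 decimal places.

Cells: a = 248, b = 692, c = 265, d = 1377.
OR = (248·1377)/(692·265) = 341496/183380 = 1.86223
Risk in exposed = 248/940 = 0.26383; risk in unexposed = 265/1642 = 0.16139; RR = 1.63475
OR/RR = 1.86223 / 1.63475 = 1.13915
The outcome is not rare, so the OR lies further from 1 than the RR.

1.139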